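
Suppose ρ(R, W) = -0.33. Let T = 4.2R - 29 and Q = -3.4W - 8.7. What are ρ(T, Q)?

ρ(T, Q) = 0.33

Linear rescalings preserve |correlation|; the slopes 4.2 and -3.4 have opposite signs, so the correlation flips sign: ρ(T, Q) = −ρ(R, W) = 0.33.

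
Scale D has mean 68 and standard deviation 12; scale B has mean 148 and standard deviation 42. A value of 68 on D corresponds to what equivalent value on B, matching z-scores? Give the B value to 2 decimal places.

B = 148.00

z = (68 − 68)/12 = 0.
B = 148 + z·42 = 148 + (68 − 68)·42/12 = 148.00.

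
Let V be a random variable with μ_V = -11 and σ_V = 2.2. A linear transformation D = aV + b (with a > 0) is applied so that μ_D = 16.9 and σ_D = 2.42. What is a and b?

a = 1.1, b = 29

σ_D = a·σ_V (a > 0), so a = 2.42/2.2 = 1.1.
μ_D = a·μ_V + b, so b = 16.9 − 1.1·(-11) = 29.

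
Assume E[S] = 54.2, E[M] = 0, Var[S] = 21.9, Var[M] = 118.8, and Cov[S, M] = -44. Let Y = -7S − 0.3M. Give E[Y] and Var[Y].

E[Y] = (-7)·E[S] + (-0.3)·E[M] = (-7)·54.2 + (-0.3)·0 = -379.4.
Var[Y] = a²·Var[S] + b²·Var[M] + 2ab·Cov[S, M] with a = -7, b = -0.3.
= (-7)²·21.9 + (-0.3)²·118.8 + 2·(-7)·(-0.3)·(-44)
= 1073.1 + 10.692 + (-184.8) = 898.992.

E[Y] = -379.4, Var[Y] = 898.992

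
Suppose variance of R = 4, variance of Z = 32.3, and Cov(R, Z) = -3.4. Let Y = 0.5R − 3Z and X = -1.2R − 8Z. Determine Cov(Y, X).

Cov(Y, X) = 774.16

By bilinearity, Cov(Y, X) = ac·variance of R + bd·variance of Z + (ad+bc)·Cov(R, Z), with a=0.5, b=-3, c=-1.2, d=-8.
ac·variance of R = 0.5·(-1.2)·4 = -2.4
bd·variance of Z = (-3)·(-8)·32.3 = 775.2
(ad+bc)·Cov(R, Z) = (-0.4)·(-3.4) = 1.36
Cov(Y, X) = -2.4 + 775.2 + 1.36 = 774.16.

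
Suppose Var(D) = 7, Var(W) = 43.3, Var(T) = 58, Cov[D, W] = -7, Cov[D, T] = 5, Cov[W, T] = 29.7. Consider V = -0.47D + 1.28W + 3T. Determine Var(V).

Var(V) = a²·Var(D) + b²·Var(W) + c²·Var(T) + 2ab·Cov[D, W] + 2ac·Cov[D, T] + 2bc·Cov[W, T], with a = -0.47, b = 1.28, c = 3.
= 1.5463 + 70.94272 + 522 + 8.4224 + (-14.1) + 228.096
= 816.90742.

Var(V) = 816.90742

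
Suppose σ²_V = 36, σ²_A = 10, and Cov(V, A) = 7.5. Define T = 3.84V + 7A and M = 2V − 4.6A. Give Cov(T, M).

By bilinearity, Cov(T, M) = ac·σ²_V + bd·σ²_A + (ad+bc)·Cov(V, A), with a=3.84, b=7, c=2, d=-4.6.
ac·σ²_V = 3.84·2·36 = 276.48
bd·σ²_A = 7·(-4.6)·10 = -322
(ad+bc)·Cov(V, A) = (-3.664)·7.5 = -27.48
Cov(T, M) = 276.48 + (-322) + (-27.48) = -73.

Cov(T, M) = -73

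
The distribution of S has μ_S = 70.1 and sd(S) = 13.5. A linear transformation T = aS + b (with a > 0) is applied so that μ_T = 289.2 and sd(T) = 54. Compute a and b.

sd(T) = a·sd(S) (a > 0), so a = 54/13.5 = 4.
μ_T = a·μ_S + b, so b = 289.2 − 4·70.1 = 8.8.

a = 4, b = 8.8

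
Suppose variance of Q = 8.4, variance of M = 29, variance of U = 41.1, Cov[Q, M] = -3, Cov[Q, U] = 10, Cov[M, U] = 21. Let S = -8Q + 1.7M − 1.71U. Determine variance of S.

variance of S = a²·variance of Q + b²·variance of M + c²·variance of U + 2ab·Cov[Q, M] + 2ac·Cov[Q, U] + 2bc·Cov[M, U], with a = -8, b = 1.7, c = -1.71.
= 537.6 + 83.81 + 120.18051 + 81.6 + 273.6 + (-122.094)
= 974.69651.

variance of S = 974.69651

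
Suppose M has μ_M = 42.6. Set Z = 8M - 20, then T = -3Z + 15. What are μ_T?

μ_Z = 8·42.6 + (-20) = 320.8.
μ_T = (-3)·320.8 + 15 = -947.4.

μ_T = -947.4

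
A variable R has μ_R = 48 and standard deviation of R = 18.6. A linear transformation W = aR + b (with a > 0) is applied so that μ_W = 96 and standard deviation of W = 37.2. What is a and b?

standard deviation of W = a·standard deviation of R (a > 0), so a = 37.2/18.6 = 2.
μ_W = a·μ_R + b, so b = 96 − 2·48 = 0.

a = 2, b = 0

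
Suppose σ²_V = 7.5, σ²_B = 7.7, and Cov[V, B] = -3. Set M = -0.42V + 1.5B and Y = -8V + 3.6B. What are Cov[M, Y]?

Cov[M, Y] = 107.316

By bilinearity, Cov[M, Y] = ac·σ²_V + bd·σ²_B + (ad+bc)·Cov[V, B], with a=-0.42, b=1.5, c=-8, d=3.6.
ac·σ²_V = (-0.42)·(-8)·7.5 = 25.2
bd·σ²_B = 1.5·3.6·7.7 = 41.58
(ad+bc)·Cov[V, B] = (-13.512)·(-3) = 40.536
Cov[M, Y] = 25.2 + 41.58 + 40.536 = 107.316.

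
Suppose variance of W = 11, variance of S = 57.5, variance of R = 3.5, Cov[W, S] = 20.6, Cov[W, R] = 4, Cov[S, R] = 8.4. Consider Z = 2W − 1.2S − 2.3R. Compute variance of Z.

variance of Z = a²·variance of W + b²·variance of S + c²·variance of R + 2ab·Cov[W, S] + 2ac·Cov[W, R] + 2bc·Cov[S, R], with a = 2, b = -1.2, c = -2.3.
= 44 + 82.8 + 18.515 + (-98.88) + (-36.8) + 46.368
= 56.003.

variance of Z = 56.003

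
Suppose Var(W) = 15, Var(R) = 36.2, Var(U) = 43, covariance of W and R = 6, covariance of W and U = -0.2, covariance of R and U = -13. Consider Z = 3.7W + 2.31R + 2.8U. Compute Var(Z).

Var(Z) = a²·Var(W) + b²·Var(R) + c²·Var(U) + 2ab·covariance of W and R + 2ac·covariance of W and U + 2bc·covariance of R and U, with a = 3.7, b = 2.31, c = 2.8.
= 205.35 + 193.16682 + 337.12 + 102.564 + (-4.144) + (-168.168)
= 665.88882.

Var(Z) = 665.88882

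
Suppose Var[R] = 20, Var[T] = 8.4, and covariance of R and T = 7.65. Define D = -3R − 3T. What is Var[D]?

Var[D] = a²·Var[R] + b²·Var[T] + 2ab·covariance of R and T with a = -3, b = -3.
= (-3)²·20 + (-3)²·8.4 + 2·(-3)·(-3)·7.65
= 180 + 75.6 + 137.7 = 393.3.

Var[D] = 393.3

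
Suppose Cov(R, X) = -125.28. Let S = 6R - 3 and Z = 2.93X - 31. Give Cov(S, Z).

Cov(S, Z) = a·c·Cov(R, X) = 6·2.93·(-125.28) = -2202.4224. Additive constants drop out.

Cov(S, Z) = -2202.4224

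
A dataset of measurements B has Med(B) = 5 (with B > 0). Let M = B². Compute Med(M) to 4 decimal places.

B² is monotone on this domain, so Med(M) = square(5) = 25.

Med(M) = 25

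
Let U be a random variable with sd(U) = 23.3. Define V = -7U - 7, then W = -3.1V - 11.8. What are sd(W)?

sd(W) = 505.61

sd(V) = |-7|·23.3 = 163.1.
sd(W) = |-3.1|·163.1 = 505.61.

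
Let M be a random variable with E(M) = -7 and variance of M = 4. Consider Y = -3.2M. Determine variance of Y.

Y = -3.2M is linear with a = -3.2, b = 0.
variance of Y = a²·variance of M = (-3.2)²·4 = 40.96.

variance of Y = 40.96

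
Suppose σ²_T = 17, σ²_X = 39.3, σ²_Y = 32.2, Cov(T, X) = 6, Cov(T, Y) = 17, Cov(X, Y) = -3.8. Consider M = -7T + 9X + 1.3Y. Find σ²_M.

σ²_M = 2916.398

σ²_M = a²·σ²_T + b²·σ²_X + c²·σ²_Y + 2ab·Cov(T, X) + 2ac·Cov(T, Y) + 2bc·Cov(X, Y), with a = -7, b = 9, c = 1.3.
= 833 + 3183.3 + 54.418 + (-756) + (-309.4) + (-88.92)
= 2916.398.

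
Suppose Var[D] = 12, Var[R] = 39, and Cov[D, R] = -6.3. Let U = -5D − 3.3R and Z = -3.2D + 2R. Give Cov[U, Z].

By bilinearity, Cov[U, Z] = ac·Var[D] + bd·Var[R] + (ad+bc)·Cov[D, R], with a=-5, b=-3.3, c=-3.2, d=2.
ac·Var[D] = (-5)·(-3.2)·12 = 192
bd·Var[R] = (-3.3)·2·39 = -257.4
(ad+bc)·Cov[D, R] = (0.56)·(-6.3) = -3.528
Cov[U, Z] = 192 + (-257.4) + (-3.528) = -68.928.

Cov[U, Z] = -68.928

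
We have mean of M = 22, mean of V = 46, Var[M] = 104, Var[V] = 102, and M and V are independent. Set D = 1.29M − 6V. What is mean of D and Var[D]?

mean of D = -247.62, Var[D] = 3845.0664

mean of D = 1.29·mean of M + (-6)·mean of V = 1.29·22 + (-6)·46 = -247.62.
Var[D] = a²·Var[M] + b²·Var[V] + 2ab·Cov[M, V] with a = 1.29, b = -6.
Independence gives Cov[M, V] = 0.
= 1.29²·104 + (-6)²·102 + 2·1.29·(-6)·0
= 173.0664 + 3672 + 0 = 3845.0664.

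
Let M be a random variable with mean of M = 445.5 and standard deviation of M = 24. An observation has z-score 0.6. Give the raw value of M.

M = mean of M + z·standard deviation of M = 445.5 + 0.6·24 = 459.9.

M = 459.9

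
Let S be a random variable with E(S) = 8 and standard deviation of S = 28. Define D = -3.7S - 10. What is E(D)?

D = -3.7S - 10 is linear with a = -3.7, b = -10.
E(D) = a·E(S) + b = (-3.7)·8 + (-10) = -39.6.

E(D) = -39.6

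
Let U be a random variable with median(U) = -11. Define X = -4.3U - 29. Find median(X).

A linear map preserves order up to sign, so median(X) = a·median(U) + b = (-4.3)·(-11) + (-29) = 18.3.

median(X) = 18.3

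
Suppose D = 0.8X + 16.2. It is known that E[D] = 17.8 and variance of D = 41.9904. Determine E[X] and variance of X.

E[X] = 2, variance of X = 65.61

From D = 0.8X + 16.2: E[D] = a·E[X] + b, so E[X] = (E[D] − b)/a = (17.8 − 16.2)/0.8 = 2.
variance of D = a²·variance of X, so variance of X = 41.9904/0.8² = 65.61.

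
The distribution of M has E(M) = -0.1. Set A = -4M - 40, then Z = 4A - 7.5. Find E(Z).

E(Z) = -165.9

E(A) = (-4)·(-0.1) + (-40) = -39.6.
E(Z) = 4·(-39.6) + (-7.5) = -165.9.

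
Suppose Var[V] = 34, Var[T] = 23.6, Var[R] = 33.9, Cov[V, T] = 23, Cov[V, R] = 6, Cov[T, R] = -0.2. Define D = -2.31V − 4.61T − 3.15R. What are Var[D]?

Var[D] = a²·Var[V] + b²·Var[T] + c²·Var[R] + 2ab·Cov[V, T] + 2ac·Cov[V, R] + 2bc·Cov[T, R], with a = -2.31, b = -4.61, c = -3.15.
= 181.4274 + 501.54956 + 336.37275 + 489.8586 + 87.318 + (-5.8086)
= 1590.71771.

Var[D] = 1590.71771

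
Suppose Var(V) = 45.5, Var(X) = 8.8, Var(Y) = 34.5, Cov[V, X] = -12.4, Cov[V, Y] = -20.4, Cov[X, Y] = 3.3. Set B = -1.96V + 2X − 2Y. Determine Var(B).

Var(B) = 258.8728

Var(B) = a²·Var(V) + b²·Var(X) + c²·Var(Y) + 2ab·Cov[V, X] + 2ac·Cov[V, Y] + 2bc·Cov[X, Y], with a = -1.96, b = 2, c = -2.
= 174.7928 + 35.2 + 138 + 97.216 + (-159.936) + (-26.4)
= 258.8728.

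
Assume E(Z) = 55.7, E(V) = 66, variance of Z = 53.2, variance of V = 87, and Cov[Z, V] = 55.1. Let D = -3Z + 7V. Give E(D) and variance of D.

E(D) = (-3)·E(Z) + 7·E(V) = (-3)·55.7 + 7·66 = 294.9.
variance of D = a²·variance of Z + b²·variance of V + 2ab·Cov[Z, V] with a = -3, b = 7.
= (-3)²·53.2 + 7²·87 + 2·(-3)·7·55.1
= 478.8 + 4263 + (-2314.2) = 2427.6.

E(D) = 294.9, variance of D = 2427.6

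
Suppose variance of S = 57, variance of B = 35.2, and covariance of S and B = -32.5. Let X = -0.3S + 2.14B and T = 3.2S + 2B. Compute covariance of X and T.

By bilinearity, covariance of X and T = ac·variance of S + bd·variance of B + (ad+bc)·covariance of S and B, with a=-0.3, b=2.14, c=3.2, d=2.
ac·variance of S = (-0.3)·3.2·57 = -54.72
bd·variance of B = 2.14·2·35.2 = 150.656
(ad+bc)·covariance of S and B = (6.248)·(-32.5) = -203.06
covariance of X and T = -54.72 + 150.656 + (-203.06) = -107.124.

covariance of X and T = -107.124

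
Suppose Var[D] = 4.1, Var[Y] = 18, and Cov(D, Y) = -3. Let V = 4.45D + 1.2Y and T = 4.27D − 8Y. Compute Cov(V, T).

Cov(V, T) = -3.46585

By bilinearity, Cov(V, T) = ac·Var[D] + bd·Var[Y] + (ad+bc)·Cov(D, Y), with a=4.45, b=1.2, c=4.27, d=-8.
ac·Var[D] = 4.45·4.27·4.1 = 77.90615
bd·Var[Y] = 1.2·(-8)·18 = -172.8
(ad+bc)·Cov(D, Y) = (-30.476)·(-3) = 91.428
Cov(V, T) = 77.90615 + (-172.8) + 91.428 = -3.46585.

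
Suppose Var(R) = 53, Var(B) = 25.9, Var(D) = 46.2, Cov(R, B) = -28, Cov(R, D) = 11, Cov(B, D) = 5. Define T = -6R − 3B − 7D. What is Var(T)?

Var(T) = a²·Var(R) + b²·Var(B) + c²·Var(D) + 2ab·Cov(R, B) + 2ac·Cov(R, D) + 2bc·Cov(B, D), with a = -6, b = -3, c = -7.
= 1908 + 233.1 + 2263.8 + (-1008) + 924 + 210
= 4530.9.

Var(T) = 4530.9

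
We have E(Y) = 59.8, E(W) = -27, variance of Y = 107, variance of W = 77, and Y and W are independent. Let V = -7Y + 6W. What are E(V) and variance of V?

E(V) = (-7)·E(Y) + 6·E(W) = (-7)·59.8 + 6·(-27) = -580.6.
variance of V = a²·variance of Y + b²·variance of W + 2ab·Cov[Y, W] with a = -7, b = 6.
Independence gives Cov[Y, W] = 0.
= (-7)²·107 + 6²·77 + 2·(-7)·6·0
= 5243 + 2772 + 0 = 8015.

E(V) = -580.6, variance of V = 8015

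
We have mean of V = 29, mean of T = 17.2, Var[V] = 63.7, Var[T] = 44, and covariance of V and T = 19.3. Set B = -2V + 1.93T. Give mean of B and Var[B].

mean of B = (-2)·mean of V + 1.93·mean of T = (-2)·29 + 1.93·17.2 = -24.804.
Var[B] = a²·Var[V] + b²·Var[T] + 2ab·covariance of V and T with a = -2, b = 1.93.
= (-2)²·63.7 + 1.93²·44 + 2·(-2)·1.93·19.3
= 254.8 + 163.8956 + (-148.996) = 269.6996.

mean of B = -24.804, Var[B] = 269.6996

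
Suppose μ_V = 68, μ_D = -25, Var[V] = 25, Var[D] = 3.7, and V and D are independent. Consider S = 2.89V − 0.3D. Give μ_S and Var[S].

μ_S = 204.02, Var[S] = 209.1355

μ_S = 2.89·μ_V + (-0.3)·μ_D = 2.89·68 + (-0.3)·(-25) = 204.02.
Var[S] = a²·Var[V] + b²·Var[D] + 2ab·Cov[V, D] with a = 2.89, b = -0.3.
Independence gives Cov[V, D] = 0.
= 2.89²·25 + (-0.3)²·3.7 + 2·2.89·(-0.3)·0
= 208.8025 + 0.333 + 0 = 209.1355.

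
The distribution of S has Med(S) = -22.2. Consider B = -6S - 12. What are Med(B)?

A linear map preserves order up to sign, so Med(B) = a·Med(S) + b = (-6)·(-22.2) + (-12) = 121.2.

Med(B) = 121.2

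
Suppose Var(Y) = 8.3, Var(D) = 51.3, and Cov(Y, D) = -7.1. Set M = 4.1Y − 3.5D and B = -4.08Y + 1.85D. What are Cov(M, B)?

By bilinearity, Cov(M, B) = ac·Var(Y) + bd·Var(D) + (ad+bc)·Cov(Y, D), with a=4.1, b=-3.5, c=-4.08, d=1.85.
ac·Var(Y) = 4.1·(-4.08)·8.3 = -138.8424
bd·Var(D) = (-3.5)·1.85·51.3 = -332.1675
(ad+bc)·Cov(Y, D) = (21.865)·(-7.1) = -155.2415
Cov(M, B) = -138.8424 + (-332.1675) + (-155.2415) = -626.2514.

Cov(M, B) = -626.2514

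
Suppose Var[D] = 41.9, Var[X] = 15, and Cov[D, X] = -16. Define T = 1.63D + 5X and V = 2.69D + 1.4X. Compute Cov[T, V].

Cov[T, V] = 37.00693

By bilinearity, Cov[T, V] = ac·Var[D] + bd·Var[X] + (ad+bc)·Cov[D, X], with a=1.63, b=5, c=2.69, d=1.4.
ac·Var[D] = 1.63·2.69·41.9 = 183.71893
bd·Var[X] = 5·1.4·15 = 105
(ad+bc)·Cov[D, X] = (15.732)·(-16) = -251.712
Cov[T, V] = 183.71893 + 105 + (-251.712) = 37.00693.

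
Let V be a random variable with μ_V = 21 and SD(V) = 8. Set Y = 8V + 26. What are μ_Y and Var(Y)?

μ_Y = 194, Var(Y) = 4096

Y = 8V + 26 is linear with a = 8, b = 26.
μ_Y = a·μ_V + b = 8·21 + 26 = 194.
Var(V) = 8² = 64.
Var(Y) = a²·Var(V) = 8²·64 = 4096 (the additive constant 26 does not affect variance).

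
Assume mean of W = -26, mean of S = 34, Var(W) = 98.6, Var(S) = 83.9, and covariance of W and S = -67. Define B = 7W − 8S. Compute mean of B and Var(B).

mean of B = 7·mean of W + (-8)·mean of S = 7·(-26) + (-8)·34 = -454.
Var(B) = a²·Var(W) + b²·Var(S) + 2ab·covariance of W and S with a = 7, b = -8.
= 7²·98.6 + (-8)²·83.9 + 2·7·(-8)·(-67)
= 4831.4 + 5369.6 + 7504 = 17705.

mean of B = -454, Var(B) = 17705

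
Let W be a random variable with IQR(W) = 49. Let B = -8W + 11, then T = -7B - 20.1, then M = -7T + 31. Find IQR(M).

IQR(M) = 19208

IQR(B) = |-8|·49 = 392.
IQR(T) = |-7|·392 = 2744.
IQR(M) = |-7|·2744 = 19208.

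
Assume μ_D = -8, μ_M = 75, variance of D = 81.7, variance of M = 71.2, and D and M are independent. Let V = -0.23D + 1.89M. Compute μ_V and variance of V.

μ_V = 143.59, variance of V = 258.65545

μ_V = (-0.23)·μ_D + 1.89·μ_M = (-0.23)·(-8) + 1.89·75 = 143.59.
variance of V = a²·variance of D + b²·variance of M + 2ab·Cov[D, M] with a = -0.23, b = 1.89.
Independence gives Cov[D, M] = 0.
= (-0.23)²·81.7 + 1.89²·71.2 + 2·(-0.23)·1.89·0
= 4.32193 + 254.33352 + 0 = 258.65545.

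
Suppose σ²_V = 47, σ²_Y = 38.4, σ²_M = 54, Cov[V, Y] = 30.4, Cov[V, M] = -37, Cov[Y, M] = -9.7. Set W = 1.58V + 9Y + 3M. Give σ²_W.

σ²_W = a²·σ²_V + b²·σ²_Y + c²·σ²_M + 2ab·Cov[V, Y] + 2ac·Cov[V, M] + 2bc·Cov[Y, M], with a = 1.58, b = 9, c = 3.
= 117.3308 + 3110.4 + 486 + 864.576 + (-350.76) + (-523.8)
= 3703.7468.

σ²_W = 3703.7468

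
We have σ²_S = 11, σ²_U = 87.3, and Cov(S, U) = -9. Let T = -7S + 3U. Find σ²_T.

σ²_T = 1702.7

σ²_T = a²·σ²_S + b²·σ²_U + 2ab·Cov(S, U) with a = -7, b = 3.
= (-7)²·11 + 3²·87.3 + 2·(-7)·3·(-9)
= 539 + 785.7 + 378 = 1702.7.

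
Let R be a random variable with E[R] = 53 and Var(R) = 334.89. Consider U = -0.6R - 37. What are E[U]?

E[U] = -68.8

U = -0.6R - 37 is linear with a = -0.6, b = -37.
E[U] = a·E[R] + b = (-0.6)·53 + (-37) = -68.8.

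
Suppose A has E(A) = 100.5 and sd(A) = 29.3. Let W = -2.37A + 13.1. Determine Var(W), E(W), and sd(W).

W = -2.37A + 13.1 is linear with a = -2.37, b = 13.1.
Var(A) = 29.3² = 858.49.
Var(W) = a²·Var(A) = (-2.37)²·858.49 = 4822.052481 (the additive constant 13.1 does not affect variance).
E(W) = a·E(A) + b = (-2.37)·100.5 + 13.1 = -225.085.
sd(W) = |a|·sd(A) = |-2.37|·29.3 = 69.441.

Var(W) = 4822.052481, E(W) = -225.085, sd(W) = 69.441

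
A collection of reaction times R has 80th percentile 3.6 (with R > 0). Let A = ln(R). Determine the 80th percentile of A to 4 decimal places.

ln(R) is increasing, so P_{80}(A) = g(P_{80}(R)) ≈ 1.2809.

80th percentile of A = 1.2809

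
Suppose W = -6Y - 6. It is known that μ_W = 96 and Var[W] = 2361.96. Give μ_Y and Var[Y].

From W = -6Y - 6: μ_W = a·μ_Y + b, so μ_Y = (μ_W − b)/a = (96 − (-6))/(-6) = -17.
Var[W] = a²·Var[Y], so Var[Y] = 2361.96/(-6)² = 65.61.

μ_Y = -17, Var[Y] = 65.61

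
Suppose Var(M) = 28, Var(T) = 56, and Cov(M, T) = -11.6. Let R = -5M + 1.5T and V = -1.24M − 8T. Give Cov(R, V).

Cov(R, V) = -940.824

By bilinearity, Cov(R, V) = ac·Var(M) + bd·Var(T) + (ad+bc)·Cov(M, T), with a=-5, b=1.5, c=-1.24, d=-8.
ac·Var(M) = (-5)·(-1.24)·28 = 173.6
bd·Var(T) = 1.5·(-8)·56 = -672
(ad+bc)·Cov(M, T) = (38.14)·(-11.6) = -442.424
Cov(R, V) = 173.6 + (-672) + (-442.424) = -940.824.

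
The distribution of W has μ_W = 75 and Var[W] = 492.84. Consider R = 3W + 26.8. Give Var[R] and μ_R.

R = 3W + 26.8 is linear with a = 3, b = 26.8.
Var[R] = a²·Var[W] = 3²·492.84 = 4435.56 (the additive constant 26.8 does not affect variance).
μ_R = a·μ_W + b = 3·75 + 26.8 = 251.8.

Var[R] = 4435.56, μ_R = 251.8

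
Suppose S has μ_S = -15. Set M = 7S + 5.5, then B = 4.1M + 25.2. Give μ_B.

μ_M = 7·(-15) + 5.5 = -99.5.
μ_B = 4.1·(-99.5) + 25.2 = -382.75.

μ_B = -382.75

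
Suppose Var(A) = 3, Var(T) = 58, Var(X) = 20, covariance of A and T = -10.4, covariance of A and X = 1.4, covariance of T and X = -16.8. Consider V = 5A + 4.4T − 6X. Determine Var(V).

Var(V) = a²·Var(A) + b²·Var(T) + c²·Var(X) + 2ab·covariance of A and T + 2ac·covariance of A and X + 2bc·covariance of T and X, with a = 5, b = 4.4, c = -6.
= 75 + 1122.88 + 720 + (-457.6) + (-84) + 887.04
= 2263.32.

Var(V) = 2263.32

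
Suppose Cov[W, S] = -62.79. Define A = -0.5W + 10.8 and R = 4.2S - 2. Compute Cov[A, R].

Cov[A, R] = 131.859

Cov[A, R] = a·c·Cov[W, S] = (-0.5)·4.2·(-62.79) = 131.859. Additive constants drop out.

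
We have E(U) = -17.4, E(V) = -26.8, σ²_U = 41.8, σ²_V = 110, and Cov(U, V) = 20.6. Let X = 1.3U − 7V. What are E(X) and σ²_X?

E(X) = 164.98, σ²_X = 5085.722

E(X) = 1.3·E(U) + (-7)·E(V) = 1.3·(-17.4) + (-7)·(-26.8) = 164.98.
σ²_X = a²·σ²_U + b²·σ²_V + 2ab·Cov(U, V) with a = 1.3, b = -7.
= 1.3²·41.8 + (-7)²·110 + 2·1.3·(-7)·20.6
= 70.642 + 5390 + (-374.92) = 5085.722.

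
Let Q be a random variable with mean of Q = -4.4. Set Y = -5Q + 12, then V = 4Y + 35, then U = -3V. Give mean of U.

mean of U = -513

mean of Y = (-5)·(-4.4) + 12 = 34.
mean of V = 4·34 + 35 = 171.
mean of U = (-3)·171 = -513.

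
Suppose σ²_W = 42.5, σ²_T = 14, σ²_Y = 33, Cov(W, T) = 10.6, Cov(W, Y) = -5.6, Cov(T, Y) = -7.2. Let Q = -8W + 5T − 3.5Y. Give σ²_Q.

σ²_Q = a²·σ²_W + b²·σ²_T + c²·σ²_Y + 2ab·Cov(W, T) + 2ac·Cov(W, Y) + 2bc·Cov(T, Y), with a = -8, b = 5, c = -3.5.
= 2720 + 350 + 404.25 + (-848) + (-313.6) + 252
= 2564.65.

σ²_Q = 2564.65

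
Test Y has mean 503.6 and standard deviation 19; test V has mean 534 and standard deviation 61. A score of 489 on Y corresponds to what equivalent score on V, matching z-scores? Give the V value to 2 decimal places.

z = (489 − 503.6)/19 ≈ -0.7684.
V = 534 + z·61 = 534 + (489 − 503.6)·61/19 ≈ 487.13.

V = 487.13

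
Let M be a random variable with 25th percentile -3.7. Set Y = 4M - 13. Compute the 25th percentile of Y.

25th percentile of Y = -27.8

Since a = 4 > 0 the transformation is increasing, so the 25th percentile of Y = a·(P_{25} of M) + b = 4·(-3.7) + (-13) = -27.8.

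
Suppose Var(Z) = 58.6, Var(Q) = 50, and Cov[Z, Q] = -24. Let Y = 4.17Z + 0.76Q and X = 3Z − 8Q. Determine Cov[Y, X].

Cov[Y, X] = 1175.006

By bilinearity, Cov[Y, X] = ac·Var(Z) + bd·Var(Q) + (ad+bc)·Cov[Z, Q], with a=4.17, b=0.76, c=3, d=-8.
ac·Var(Z) = 4.17·3·58.6 = 733.086
bd·Var(Q) = 0.76·(-8)·50 = -304
(ad+bc)·Cov[Z, Q] = (-31.08)·(-24) = 745.92
Cov[Y, X] = 733.086 + (-304) + 745.92 = 1175.006.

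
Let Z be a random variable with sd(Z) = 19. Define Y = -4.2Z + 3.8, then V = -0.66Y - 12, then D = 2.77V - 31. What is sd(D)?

sd(Y) = |-4.2|·19 = 79.8.
sd(V) = |-0.66|·79.8 = 52.668.
sd(D) = |2.77|·52.668 = 145.89036.

sd(D) = 145.89036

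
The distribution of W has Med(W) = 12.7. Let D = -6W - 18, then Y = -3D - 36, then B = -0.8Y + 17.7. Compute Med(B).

Med(D) = (-6)·12.7 + (-18) = -94.2.
Med(Y) = (-3)·(-94.2) + (-36) = 246.6.
Med(B) = (-0.8)·246.6 + 17.7 = -179.58.

Med(B) = -179.58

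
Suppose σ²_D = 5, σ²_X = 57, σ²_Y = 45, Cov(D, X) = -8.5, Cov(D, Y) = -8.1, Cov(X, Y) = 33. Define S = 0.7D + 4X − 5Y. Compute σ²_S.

σ²_S = 728.55

σ²_S = a²·σ²_D + b²·σ²_X + c²·σ²_Y + 2ab·Cov(D, X) + 2ac·Cov(D, Y) + 2bc·Cov(X, Y), with a = 0.7, b = 4, c = -5.
= 2.45 + 912 + 1125 + (-47.6) + 56.7 + (-1320)
= 728.55.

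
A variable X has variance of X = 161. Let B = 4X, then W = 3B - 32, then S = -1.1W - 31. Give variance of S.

variance of S = 28052.64

variance of B = 4²·161 = 2576.
variance of W = 3²·2576 = 23184.
variance of S = (-1.1)²·23184 = 28052.64.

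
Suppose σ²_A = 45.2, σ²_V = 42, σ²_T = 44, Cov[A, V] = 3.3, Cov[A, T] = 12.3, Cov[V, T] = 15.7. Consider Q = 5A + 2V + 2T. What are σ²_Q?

σ²_Q = 1911.6

σ²_Q = a²·σ²_A + b²·σ²_V + c²·σ²_T + 2ab·Cov[A, V] + 2ac·Cov[A, T] + 2bc·Cov[V, T], with a = 5, b = 2, c = 2.
= 1130 + 168 + 176 + 66 + 246 + 125.6
= 1911.6.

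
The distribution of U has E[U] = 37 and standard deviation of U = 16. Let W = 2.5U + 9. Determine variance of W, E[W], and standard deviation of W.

variance of W = 1600, E[W] = 101.5, standard deviation of W = 40

W = 2.5U + 9 is linear with a = 2.5, b = 9.
variance of U = 16² = 256.
variance of W = a²·variance of U = 2.5²·256 = 1600 (the additive constant 9 does not affect variance).
E[W] = a·E[U] + b = 2.5·37 + 9 = 101.5.
standard deviation of W = |a|·standard deviation of U = |2.5|·16 = 40.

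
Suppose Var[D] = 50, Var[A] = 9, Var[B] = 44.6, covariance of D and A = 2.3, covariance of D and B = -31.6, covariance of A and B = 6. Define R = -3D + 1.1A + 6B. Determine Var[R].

Var[R] = a²·Var[D] + b²·Var[A] + c²·Var[B] + 2ab·covariance of D and A + 2ac·covariance of D and B + 2bc·covariance of A and B, with a = -3, b = 1.1, c = 6.
= 450 + 10.89 + 1605.6 + (-15.18) + 1137.6 + 79.2
= 3268.11.

Var[R] = 3268.11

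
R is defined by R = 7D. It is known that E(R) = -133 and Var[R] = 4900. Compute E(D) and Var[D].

E(D) = -19, Var[D] = 100

From R = 7D: E(R) = a·E(D) + b, so E(D) = (E(R) − b)/a = (-133 − 0)/7 = -19.
Var[R] = a²·Var[D], so Var[D] = 4900/7² = 100.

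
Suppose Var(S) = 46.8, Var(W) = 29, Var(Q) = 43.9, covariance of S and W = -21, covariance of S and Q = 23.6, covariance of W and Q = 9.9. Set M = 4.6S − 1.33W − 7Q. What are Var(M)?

Var(M) = 2114.1401

Var(M) = a²·Var(S) + b²·Var(W) + c²·Var(Q) + 2ab·covariance of S and W + 2ac·covariance of S and Q + 2bc·covariance of W and Q, with a = 4.6, b = -1.33, c = -7.
= 990.288 + 51.2981 + 2151.1 + 256.956 + (-1519.84) + 184.338
= 2114.1401.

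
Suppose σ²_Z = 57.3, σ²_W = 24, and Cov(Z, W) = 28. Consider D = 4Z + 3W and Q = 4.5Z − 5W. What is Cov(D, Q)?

By bilinearity, Cov(D, Q) = ac·σ²_Z + bd·σ²_W + (ad+bc)·Cov(Z, W), with a=4, b=3, c=4.5, d=-5.
ac·σ²_Z = 4·4.5·57.3 = 1031.4
bd·σ²_W = 3·(-5)·24 = -360
(ad+bc)·Cov(Z, W) = (-6.5)·28 = -182
Cov(D, Q) = 1031.4 + (-360) + (-182) = 489.4.

Cov(D, Q) = 489.4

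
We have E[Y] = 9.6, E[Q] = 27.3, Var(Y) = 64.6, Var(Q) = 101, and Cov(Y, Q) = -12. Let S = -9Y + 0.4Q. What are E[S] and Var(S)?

E[S] = (-9)·E[Y] + 0.4·E[Q] = (-9)·9.6 + 0.4·27.3 = -75.48.
Var(S) = a²·Var(Y) + b²·Var(Q) + 2ab·Cov(Y, Q) with a = -9, b = 0.4.
= (-9)²·64.6 + 0.4²·101 + 2·(-9)·0.4·(-12)
= 5232.6 + 16.16 + 86.4 = 5335.16.

E[S] = -75.48, Var(S) = 5335.16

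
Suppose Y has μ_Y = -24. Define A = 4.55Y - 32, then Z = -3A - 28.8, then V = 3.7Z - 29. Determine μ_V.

μ_V = 1431.76

μ_A = 4.55·(-24) + (-32) = -141.2.
μ_Z = (-3)·(-141.2) + (-28.8) = 394.8.
μ_V = 3.7·394.8 + (-29) = 1431.76.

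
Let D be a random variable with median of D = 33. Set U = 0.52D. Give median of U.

A linear map preserves order up to sign, so median of U = a·median of D + b = 0.52·33 = 17.16.

median of U = 17.16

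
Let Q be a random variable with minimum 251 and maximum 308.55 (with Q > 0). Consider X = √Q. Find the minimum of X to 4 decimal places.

min(X) = 15.843

√Q is increasing on this domain, so min(X) comes from min(Q) = 251: min(X) = √(251) ≈ 15.843.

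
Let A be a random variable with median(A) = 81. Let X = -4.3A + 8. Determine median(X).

median(X) = -340.3

A linear map preserves order up to sign, so median(X) = a·median(A) + b = (-4.3)·81 + 8 = -340.3.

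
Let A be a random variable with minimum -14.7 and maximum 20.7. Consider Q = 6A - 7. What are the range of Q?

Range(Q) = 212.4

Range of A = 20.7 − (-14.7) = 35.4.
Range(Q) = |a|·Range(A) = |6|·35.4 = 212.4.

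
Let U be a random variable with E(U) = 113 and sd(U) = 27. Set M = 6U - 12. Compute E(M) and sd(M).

M = 6U - 12 is linear with a = 6, b = -12.
E(M) = a·E(U) + b = 6·113 + (-12) = 666.
sd(M) = |a|·sd(U) = |6|·27 = 162.

E(M) = 666, sd(M) = 162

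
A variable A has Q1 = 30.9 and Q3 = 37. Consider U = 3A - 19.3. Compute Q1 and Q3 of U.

Q1(U) = 73.4, Q3(U) = 91.7

a = 3 > 0: Q1(U) = a·Q1(A)+b = 73.4, Q3(U) = a·Q3(A)+b = 91.7.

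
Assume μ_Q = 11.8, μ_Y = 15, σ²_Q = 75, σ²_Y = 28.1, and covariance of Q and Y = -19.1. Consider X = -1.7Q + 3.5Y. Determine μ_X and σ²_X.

μ_X = (-1.7)·μ_Q + 3.5·μ_Y = (-1.7)·11.8 + 3.5·15 = 32.44.
σ²_X = a²·σ²_Q + b²·σ²_Y + 2ab·covariance of Q and Y with a = -1.7, b = 3.5.
= (-1.7)²·75 + 3.5²·28.1 + 2·(-1.7)·3.5·(-19.1)
= 216.75 + 344.225 + 227.29 = 788.265.

μ_X = 32.44, σ²_X = 788.265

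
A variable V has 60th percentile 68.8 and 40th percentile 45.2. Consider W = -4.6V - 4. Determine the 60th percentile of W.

Since a = -4.6 < 0 the transformation is decreasing, reversing order: the 60th percentile of W corresponds to the 40th percentile of V.
So P_{60}(W) = a·P_{40}(V) + b = (-4.6)·45.2 + (-4) = -211.92.

60th percentile of W = -211.92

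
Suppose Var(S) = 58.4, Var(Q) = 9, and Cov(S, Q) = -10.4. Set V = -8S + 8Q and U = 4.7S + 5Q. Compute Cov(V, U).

By bilinearity, Cov(V, U) = ac·Var(S) + bd·Var(Q) + (ad+bc)·Cov(S, Q), with a=-8, b=8, c=4.7, d=5.
ac·Var(S) = (-8)·4.7·58.4 = -2195.84
bd·Var(Q) = 8·5·9 = 360
(ad+bc)·Cov(S, Q) = (-2.4)·(-10.4) = 24.96
Cov(V, U) = -2195.84 + 360 + 24.96 = -1810.88.

Cov(V, U) = -1810.88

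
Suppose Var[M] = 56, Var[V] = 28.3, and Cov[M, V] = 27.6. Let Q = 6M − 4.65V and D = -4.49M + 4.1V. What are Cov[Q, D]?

Cov[Q, D] = -792.9729

By bilinearity, Cov[Q, D] = ac·Var[M] + bd·Var[V] + (ad+bc)·Cov[M, V], with a=6, b=-4.65, c=-4.49, d=4.1.
ac·Var[M] = 6·(-4.49)·56 = -1508.64
bd·Var[V] = (-4.65)·4.1·28.3 = -539.5395
(ad+bc)·Cov[M, V] = (45.4785)·27.6 = 1255.2066
Cov[Q, D] = -1508.64 + (-539.5395) + 1255.2066 = -792.9729.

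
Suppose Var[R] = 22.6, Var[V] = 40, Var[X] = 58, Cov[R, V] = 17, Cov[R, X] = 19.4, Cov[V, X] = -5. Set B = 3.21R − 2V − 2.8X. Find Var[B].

Var[B] = a²·Var[R] + b²·Var[V] + c²·Var[X] + 2ab·Cov[R, V] + 2ac·Cov[R, X] + 2bc·Cov[V, X], with a = 3.21, b = -2, c = -2.8.
= 232.87266 + 160 + 454.72 + (-218.28) + (-348.7344) + (-56)
= 224.57826.

Var[B] = 224.57826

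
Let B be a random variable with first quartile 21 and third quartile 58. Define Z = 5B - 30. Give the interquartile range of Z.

IQR(Z) = 185

IQR of B = Q3 − Q1 = 58 − 21 = 37.
Under Z = aB + b, IQR(Z) = |a|·IQR(B) = |5|·37 = 185 (shifts cancel; spread scales by |a|).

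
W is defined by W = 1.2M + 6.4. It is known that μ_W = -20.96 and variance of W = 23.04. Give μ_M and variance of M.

From W = 1.2M + 6.4: μ_W = a·μ_M + b, so μ_M = (μ_W − b)/a = (-20.96 − 6.4)/1.2 = -22.8.
variance of W = a²·variance of M, so variance of M = 23.04/1.2² = 16.

μ_M = -22.8, variance of M = 16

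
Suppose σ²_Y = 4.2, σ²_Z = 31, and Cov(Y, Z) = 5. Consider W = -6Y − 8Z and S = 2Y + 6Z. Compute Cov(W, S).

By bilinearity, Cov(W, S) = ac·σ²_Y + bd·σ²_Z + (ad+bc)·Cov(Y, Z), with a=-6, b=-8, c=2, d=6.
ac·σ²_Y = (-6)·2·4.2 = -50.4
bd·σ²_Z = (-8)·6·31 = -1488
(ad+bc)·Cov(Y, Z) = (-52)·5 = -260
Cov(W, S) = -50.4 + (-1488) + (-260) = -1798.4.

Cov(W, S) = -1798.4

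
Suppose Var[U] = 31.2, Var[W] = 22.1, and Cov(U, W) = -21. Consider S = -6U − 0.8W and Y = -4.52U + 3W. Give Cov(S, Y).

By bilinearity, Cov(S, Y) = ac·Var[U] + bd·Var[W] + (ad+bc)·Cov(U, W), with a=-6, b=-0.8, c=-4.52, d=3.
ac·Var[U] = (-6)·(-4.52)·31.2 = 846.144
bd·Var[W] = (-0.8)·3·22.1 = -53.04
(ad+bc)·Cov(U, W) = (-14.384)·(-21) = 302.064
Cov(S, Y) = 846.144 + (-53.04) + 302.064 = 1095.168.

Cov(S, Y) = 1095.168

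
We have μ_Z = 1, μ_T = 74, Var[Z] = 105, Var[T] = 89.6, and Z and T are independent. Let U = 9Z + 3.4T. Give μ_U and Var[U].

μ_U = 260.6, Var[U] = 9540.776

μ_U = 9·μ_Z + 3.4·μ_T = 9·1 + 3.4·74 = 260.6.
Var[U] = a²·Var[Z] + b²·Var[T] + 2ab·Cov[Z, T] with a = 9, b = 3.4.
Independence gives Cov[Z, T] = 0.
= 9²·105 + 3.4²·89.6 + 2·9·3.4·0
= 8505 + 1035.776 + 0 = 9540.776.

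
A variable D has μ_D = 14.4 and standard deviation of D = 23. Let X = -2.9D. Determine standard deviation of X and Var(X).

X = -2.9D is linear with a = -2.9, b = 0.
standard deviation of X = |a|·standard deviation of D = |-2.9|·23 = 66.7.
Var(D) = 23² = 529.
Var(X) = a²·Var(D) = (-2.9)²·529 = 4448.89.

standard deviation of X = 66.7, Var(X) = 4448.89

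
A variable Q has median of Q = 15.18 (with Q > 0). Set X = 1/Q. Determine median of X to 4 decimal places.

median of X = 0.0659

1/Q is monotone on this domain, so median of X = 1/(15.18) ≈ 0.0659.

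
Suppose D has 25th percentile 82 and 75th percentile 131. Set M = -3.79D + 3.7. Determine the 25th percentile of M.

25th percentile of M = -492.79

Since a = -3.79 < 0 the transformation is decreasing, reversing order: the 25th percentile of M corresponds to the 75th percentile of D.
So P_{25}(M) = a·P_{75}(D) + b = (-3.79)·131 + 3.7 = -492.79.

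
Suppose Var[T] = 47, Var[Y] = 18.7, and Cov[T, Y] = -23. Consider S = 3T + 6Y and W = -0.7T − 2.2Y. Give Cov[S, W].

Cov[S, W] = -97.14

By bilinearity, Cov[S, W] = ac·Var[T] + bd·Var[Y] + (ad+bc)·Cov[T, Y], with a=3, b=6, c=-0.7, d=-2.2.
ac·Var[T] = 3·(-0.7)·47 = -98.7
bd·Var[Y] = 6·(-2.2)·18.7 = -246.84
(ad+bc)·Cov[T, Y] = (-10.8)·(-23) = 248.4
Cov[S, W] = -98.7 + (-246.84) + 248.4 = -97.14.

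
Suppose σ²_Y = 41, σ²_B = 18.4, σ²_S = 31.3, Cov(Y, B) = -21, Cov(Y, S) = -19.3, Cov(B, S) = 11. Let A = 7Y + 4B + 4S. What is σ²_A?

σ²_A = a²·σ²_Y + b²·σ²_B + c²·σ²_S + 2ab·Cov(Y, B) + 2ac·Cov(Y, S) + 2bc·Cov(B, S), with a = 7, b = 4, c = 4.
= 2009 + 294.4 + 500.8 + (-1176) + (-1080.8) + 352
= 899.4.

σ²_A = 899.4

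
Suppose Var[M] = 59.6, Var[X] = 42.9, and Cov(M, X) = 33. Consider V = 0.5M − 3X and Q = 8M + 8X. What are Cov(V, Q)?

By bilinearity, Cov(V, Q) = ac·Var[M] + bd·Var[X] + (ad+bc)·Cov(M, X), with a=0.5, b=-3, c=8, d=8.
ac·Var[M] = 0.5·8·59.6 = 238.4
bd·Var[X] = (-3)·8·42.9 = -1029.6
(ad+bc)·Cov(M, X) = (-20)·33 = -660
Cov(V, Q) = 238.4 + (-1029.6) + (-660) = -1451.2.

Cov(V, Q) = -1451.2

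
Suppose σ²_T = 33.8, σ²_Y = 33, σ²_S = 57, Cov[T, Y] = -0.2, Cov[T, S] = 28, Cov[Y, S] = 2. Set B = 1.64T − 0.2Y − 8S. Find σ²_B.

σ²_B = 3012.03968

σ²_B = a²·σ²_T + b²·σ²_Y + c²·σ²_S + 2ab·Cov[T, Y] + 2ac·Cov[T, S] + 2bc·Cov[Y, S], with a = 1.64, b = -0.2, c = -8.
= 90.90848 + 1.32 + 3648 + 0.1312 + (-734.72) + 6.4
= 3012.03968.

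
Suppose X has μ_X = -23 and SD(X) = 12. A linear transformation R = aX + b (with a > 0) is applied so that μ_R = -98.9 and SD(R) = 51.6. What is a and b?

a = 4.3, b = 0

SD(R) = a·SD(X) (a > 0), so a = 51.6/12 = 4.3.
μ_R = a·μ_X + b, so b = -98.9 − 4.3·(-23) = 0.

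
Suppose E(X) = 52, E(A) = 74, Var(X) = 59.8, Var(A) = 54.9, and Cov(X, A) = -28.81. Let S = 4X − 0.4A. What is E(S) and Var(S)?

E(S) = 178.4, Var(S) = 1057.776

E(S) = 4·E(X) + (-0.4)·E(A) = 4·52 + (-0.4)·74 = 178.4.
Var(S) = a²·Var(X) + b²·Var(A) + 2ab·Cov(X, A) with a = 4, b = -0.4.
= 4²·59.8 + (-0.4)²·54.9 + 2·4·(-0.4)·(-28.81)
= 956.8 + 8.784 + 92.192 = 1057.776.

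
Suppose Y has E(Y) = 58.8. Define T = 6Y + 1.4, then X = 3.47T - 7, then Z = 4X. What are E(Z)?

E(T) = 6·58.8 + 1.4 = 354.2.
E(X) = 3.47·354.2 + (-7) = 1222.074.
E(Z) = 4·1222.074 = 4888.296.

E(Z) = 4888.296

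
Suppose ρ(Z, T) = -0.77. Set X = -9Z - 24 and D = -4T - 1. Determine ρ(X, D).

Linear rescalings preserve correlation up to sign; here the slopes -9 and -4 have the same sign, so ρ(X, D) = ρ(Z, T) = -0.77.

ρ(X, D) = -0.77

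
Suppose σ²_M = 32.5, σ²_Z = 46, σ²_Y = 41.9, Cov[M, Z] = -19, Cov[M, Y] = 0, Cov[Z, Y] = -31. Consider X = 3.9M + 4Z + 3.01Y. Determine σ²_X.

σ²_X = a²·σ²_M + b²·σ²_Z + c²·σ²_Y + 2ab·Cov[M, Z] + 2ac·Cov[M, Y] + 2bc·Cov[Z, Y], with a = 3.9, b = 4, c = 3.01.
= 494.325 + 736 + 379.61819 + (-592.8) + 0 + (-746.48)
= 270.66319.

σ²_X = 270.66319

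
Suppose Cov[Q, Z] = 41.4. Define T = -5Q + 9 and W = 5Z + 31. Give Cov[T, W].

Cov[T, W] = a·c·Cov[Q, Z] = (-5)·5·41.4 = -1035. Additive constants drop out.

Cov[T, W] = -1035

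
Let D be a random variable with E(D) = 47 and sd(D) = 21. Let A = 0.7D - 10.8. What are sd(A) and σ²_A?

A = 0.7D - 10.8 is linear with a = 0.7, b = -10.8.
sd(A) = |a|·sd(D) = |0.7|·21 = 14.7.
σ²_D = 21² = 441.
σ²_A = a²·σ²_D = 0.7²·441 = 216.09 (the additive constant -10.8 does not affect variance).

sd(A) = 14.7, σ²_A = 216.09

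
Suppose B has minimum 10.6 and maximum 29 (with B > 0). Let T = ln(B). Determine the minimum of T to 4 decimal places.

ln(B) is increasing on this domain, so min(T) comes from min(B) = 10.6: min(T) = ln(10.6) ≈ 2.3609.

min(T) = 2.3609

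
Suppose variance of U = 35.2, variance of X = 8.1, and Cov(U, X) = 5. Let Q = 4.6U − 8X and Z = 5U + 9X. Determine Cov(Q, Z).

Cov(Q, Z) = 233.4

By bilinearity, Cov(Q, Z) = ac·variance of U + bd·variance of X + (ad+bc)·Cov(U, X), with a=4.6, b=-8, c=5, d=9.
ac·variance of U = 4.6·5·35.2 = 809.6
bd·variance of X = (-8)·9·8.1 = -583.2
(ad+bc)·Cov(U, X) = (1.4)·5 = 7
Cov(Q, Z) = 809.6 + (-583.2) + 7 = 233.4.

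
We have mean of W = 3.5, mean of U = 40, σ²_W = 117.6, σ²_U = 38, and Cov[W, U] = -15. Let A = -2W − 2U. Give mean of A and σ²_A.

mean of A = -87, σ²_A = 502.4

mean of A = (-2)·mean of W + (-2)·mean of U = (-2)·3.5 + (-2)·40 = -87.
σ²_A = a²·σ²_W + b²·σ²_U + 2ab·Cov[W, U] with a = -2, b = -2.
= (-2)²·117.6 + (-2)²·38 + 2·(-2)·(-2)·(-15)
= 470.4 + 152 + (-120) = 502.4.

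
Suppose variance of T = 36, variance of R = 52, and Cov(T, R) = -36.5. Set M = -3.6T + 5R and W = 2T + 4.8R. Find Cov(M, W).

By bilinearity, Cov(M, W) = ac·variance of T + bd·variance of R + (ad+bc)·Cov(T, R), with a=-3.6, b=5, c=2, d=4.8.
ac·variance of T = (-3.6)·2·36 = -259.2
bd·variance of R = 5·4.8·52 = 1248
(ad+bc)·Cov(T, R) = (-7.28)·(-36.5) = 265.72
Cov(M, W) = -259.2 + 1248 + 265.72 = 1254.52.

Cov(M, W) = 1254.52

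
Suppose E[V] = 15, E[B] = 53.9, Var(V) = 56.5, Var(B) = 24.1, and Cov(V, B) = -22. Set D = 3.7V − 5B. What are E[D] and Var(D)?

E[D] = 3.7·E[V] + (-5)·E[B] = 3.7·15 + (-5)·53.9 = -214.
Var(D) = a²·Var(V) + b²·Var(B) + 2ab·Cov(V, B) with a = 3.7, b = -5.
= 3.7²·56.5 + (-5)²·24.1 + 2·3.7·(-5)·(-22)
= 773.485 + 602.5 + 814 = 2189.985.

E[D] = -214, Var(D) = 2189.985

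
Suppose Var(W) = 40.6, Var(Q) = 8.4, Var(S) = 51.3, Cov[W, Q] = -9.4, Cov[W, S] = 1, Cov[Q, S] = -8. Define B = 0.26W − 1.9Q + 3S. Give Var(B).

Var(B) = 596.81576

Var(B) = a²·Var(W) + b²·Var(Q) + c²·Var(S) + 2ab·Cov[W, Q] + 2ac·Cov[W, S] + 2bc·Cov[Q, S], with a = 0.26, b = -1.9, c = 3.
= 2.74456 + 30.324 + 461.7 + 9.2872 + 1.56 + 91.2
= 596.81576.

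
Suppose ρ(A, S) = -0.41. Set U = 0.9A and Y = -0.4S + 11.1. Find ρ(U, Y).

Linear rescalings preserve |correlation|; the slopes 0.9 and -0.4 have opposite signs, so the correlation flips sign: ρ(U, Y) = −ρ(A, S) = 0.41.

ρ(U, Y) = 0.41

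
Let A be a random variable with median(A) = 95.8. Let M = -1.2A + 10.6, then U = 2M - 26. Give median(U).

median(U) = -234.72

median(M) = (-1.2)·95.8 + 10.6 = -104.36.
median(U) = 2·(-104.36) + (-26) = -234.72.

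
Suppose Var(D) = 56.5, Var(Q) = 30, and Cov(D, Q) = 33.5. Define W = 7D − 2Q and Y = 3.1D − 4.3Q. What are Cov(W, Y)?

Cov(W, Y) = 268

By bilinearity, Cov(W, Y) = ac·Var(D) + bd·Var(Q) + (ad+bc)·Cov(D, Q), with a=7, b=-2, c=3.1, d=-4.3.
ac·Var(D) = 7·3.1·56.5 = 1226.05
bd·Var(Q) = (-2)·(-4.3)·30 = 258
(ad+bc)·Cov(D, Q) = (-36.3)·33.5 = -1216.05
Cov(W, Y) = 1226.05 + 258 + (-1216.05) = 268.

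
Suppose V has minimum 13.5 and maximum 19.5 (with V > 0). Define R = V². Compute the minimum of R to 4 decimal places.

min(R) = 182.25

V² is increasing on this domain, so min(R) comes from min(V) = 13.5: min(R) = square(13.5) = 182.25.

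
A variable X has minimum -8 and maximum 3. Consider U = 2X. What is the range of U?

Range of X = 3 − (-8) = 11.
Range(U) = |a|·Range(X) = |2|·11 = 22.

Range(U) = 22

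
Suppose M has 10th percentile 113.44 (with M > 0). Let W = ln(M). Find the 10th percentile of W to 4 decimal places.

ln(M) is increasing, so P_{10}(W) = g(P_{10}(M)) ≈ 4.7313.

10th percentile of W = 4.7313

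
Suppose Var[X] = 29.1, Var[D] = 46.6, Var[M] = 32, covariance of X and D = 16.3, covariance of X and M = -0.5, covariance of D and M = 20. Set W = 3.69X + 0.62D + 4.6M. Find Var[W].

Var[W] = a²·Var[X] + b²·Var[D] + c²·Var[M] + 2ab·covariance of X and D + 2ac·covariance of X and M + 2bc·covariance of D and M, with a = 3.69, b = 0.62, c = 4.6.
= 396.22851 + 17.91304 + 677.12 + 74.58228 + (-16.974) + 114.08
= 1262.94983.

Var[W] = 1262.94983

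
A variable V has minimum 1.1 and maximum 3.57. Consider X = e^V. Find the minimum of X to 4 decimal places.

min(X) = 3.0042

e^V is increasing on this domain, so min(X) comes from min(V) = 1.1: min(X) = exp(1.1) ≈ 3.0042.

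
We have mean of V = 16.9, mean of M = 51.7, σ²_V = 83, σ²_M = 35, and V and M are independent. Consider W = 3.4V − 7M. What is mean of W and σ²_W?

mean of W = 3.4·mean of V + (-7)·mean of M = 3.4·16.9 + (-7)·51.7 = -304.44.
σ²_W = a²·σ²_V + b²·σ²_M + 2ab·Cov(V, M) with a = 3.4, b = -7.
Independence gives Cov(V, M) = 0.
= 3.4²·83 + (-7)²·35 + 2·3.4·(-7)·0
= 959.48 + 1715 + 0 = 2674.48.

mean of W = -304.44, σ²_W = 2674.48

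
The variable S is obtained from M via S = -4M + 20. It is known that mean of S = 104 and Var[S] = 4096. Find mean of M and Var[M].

From S = -4M + 20: mean of S = a·mean of M + b, so mean of M = (mean of S − b)/a = (104 − 20)/(-4) = -21.
Var[S] = a²·Var[M], so Var[M] = 4096/(-4)² = 256.

mean of M = -21, Var[M] = 256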